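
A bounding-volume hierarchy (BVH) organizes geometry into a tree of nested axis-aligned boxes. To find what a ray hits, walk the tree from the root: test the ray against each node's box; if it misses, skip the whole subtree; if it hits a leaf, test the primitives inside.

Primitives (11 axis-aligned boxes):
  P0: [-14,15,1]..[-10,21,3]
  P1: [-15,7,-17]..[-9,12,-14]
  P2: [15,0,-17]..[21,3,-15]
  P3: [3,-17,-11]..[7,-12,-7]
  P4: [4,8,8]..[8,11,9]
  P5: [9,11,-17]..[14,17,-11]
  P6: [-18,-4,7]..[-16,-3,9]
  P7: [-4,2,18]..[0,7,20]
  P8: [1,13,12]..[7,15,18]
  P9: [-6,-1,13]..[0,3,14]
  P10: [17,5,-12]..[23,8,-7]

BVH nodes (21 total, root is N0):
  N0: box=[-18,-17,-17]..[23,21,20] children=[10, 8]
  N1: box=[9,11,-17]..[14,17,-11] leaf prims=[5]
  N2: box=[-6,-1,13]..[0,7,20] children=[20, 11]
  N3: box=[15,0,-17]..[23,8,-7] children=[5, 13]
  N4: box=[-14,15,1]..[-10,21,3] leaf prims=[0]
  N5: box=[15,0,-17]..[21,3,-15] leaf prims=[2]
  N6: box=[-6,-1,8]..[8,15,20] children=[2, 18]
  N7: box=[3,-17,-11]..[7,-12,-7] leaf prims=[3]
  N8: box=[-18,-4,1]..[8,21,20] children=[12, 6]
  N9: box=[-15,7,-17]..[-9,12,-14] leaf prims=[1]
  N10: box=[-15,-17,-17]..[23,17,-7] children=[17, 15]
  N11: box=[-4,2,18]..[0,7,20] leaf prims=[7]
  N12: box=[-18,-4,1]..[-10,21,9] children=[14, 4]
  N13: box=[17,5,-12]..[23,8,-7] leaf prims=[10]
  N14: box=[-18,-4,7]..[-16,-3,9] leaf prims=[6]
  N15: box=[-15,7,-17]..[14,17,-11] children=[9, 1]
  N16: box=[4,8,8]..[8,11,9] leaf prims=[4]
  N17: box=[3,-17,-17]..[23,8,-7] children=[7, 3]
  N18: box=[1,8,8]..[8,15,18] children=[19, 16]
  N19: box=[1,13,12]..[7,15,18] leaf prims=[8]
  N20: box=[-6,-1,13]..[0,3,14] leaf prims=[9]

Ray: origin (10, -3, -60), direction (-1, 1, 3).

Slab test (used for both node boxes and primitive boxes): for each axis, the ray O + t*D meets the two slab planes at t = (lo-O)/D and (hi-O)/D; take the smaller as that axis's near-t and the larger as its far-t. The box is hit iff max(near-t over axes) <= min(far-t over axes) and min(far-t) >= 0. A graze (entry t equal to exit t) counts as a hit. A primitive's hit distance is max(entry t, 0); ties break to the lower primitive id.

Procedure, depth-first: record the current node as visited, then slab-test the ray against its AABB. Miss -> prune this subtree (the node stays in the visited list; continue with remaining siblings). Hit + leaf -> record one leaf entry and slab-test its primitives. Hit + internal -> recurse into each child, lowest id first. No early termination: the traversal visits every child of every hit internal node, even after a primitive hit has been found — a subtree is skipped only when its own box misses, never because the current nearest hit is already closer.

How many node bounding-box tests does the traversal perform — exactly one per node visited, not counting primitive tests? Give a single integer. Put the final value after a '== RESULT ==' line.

Traverse from the root:
N0 x:[-13,28] y:[-14,24] z:[43/3,80/3] -> hit [43/3,24], descend [8, 10]
  N8 x:[2,28] y:[-1,24] z:[61/3,80/3] -> hit [61/3,24], descend [6, 12]
    N6 x:[2,16] y:[2,18] z:[68/3,80/3] -> miss, prune
    N12 x:[20,28] y:[-1,24] z:[61/3,23] -> hit [61/3,23], descend [4, 14]
      N4 x:[20,24] y:[18,24] z:[61/3,21] -> hit [61/3,21] leaf, test {P0@t=61/3}
      N14 x:[26,28] y:[-1,0] z:[67/3,23] -> miss, prune
  N10 x:[-13,25] y:[-14,20] z:[43/3,53/3] -> hit [43/3,53/3], descend [15, 17]
    N15 x:[-4,25] y:[10,20] z:[43/3,49/3] -> hit [43/3,49/3], descend [1, 9]
      N1 x:[-4,1] y:[14,20] z:[43/3,49/3] -> miss, prune
      N9 x:[19,25] y:[10,15] z:[43/3,46/3] -> miss, prune
    N17 x:[-13,7] y:[-14,11] z:[43/3,53/3] -> miss, prune

11 AABB tests over nodes [0, 8, 6, 12, 4, 14, 10, 15, 1, 9, 17]; 1 leaf entered; closest P0.

== RESULT ==
11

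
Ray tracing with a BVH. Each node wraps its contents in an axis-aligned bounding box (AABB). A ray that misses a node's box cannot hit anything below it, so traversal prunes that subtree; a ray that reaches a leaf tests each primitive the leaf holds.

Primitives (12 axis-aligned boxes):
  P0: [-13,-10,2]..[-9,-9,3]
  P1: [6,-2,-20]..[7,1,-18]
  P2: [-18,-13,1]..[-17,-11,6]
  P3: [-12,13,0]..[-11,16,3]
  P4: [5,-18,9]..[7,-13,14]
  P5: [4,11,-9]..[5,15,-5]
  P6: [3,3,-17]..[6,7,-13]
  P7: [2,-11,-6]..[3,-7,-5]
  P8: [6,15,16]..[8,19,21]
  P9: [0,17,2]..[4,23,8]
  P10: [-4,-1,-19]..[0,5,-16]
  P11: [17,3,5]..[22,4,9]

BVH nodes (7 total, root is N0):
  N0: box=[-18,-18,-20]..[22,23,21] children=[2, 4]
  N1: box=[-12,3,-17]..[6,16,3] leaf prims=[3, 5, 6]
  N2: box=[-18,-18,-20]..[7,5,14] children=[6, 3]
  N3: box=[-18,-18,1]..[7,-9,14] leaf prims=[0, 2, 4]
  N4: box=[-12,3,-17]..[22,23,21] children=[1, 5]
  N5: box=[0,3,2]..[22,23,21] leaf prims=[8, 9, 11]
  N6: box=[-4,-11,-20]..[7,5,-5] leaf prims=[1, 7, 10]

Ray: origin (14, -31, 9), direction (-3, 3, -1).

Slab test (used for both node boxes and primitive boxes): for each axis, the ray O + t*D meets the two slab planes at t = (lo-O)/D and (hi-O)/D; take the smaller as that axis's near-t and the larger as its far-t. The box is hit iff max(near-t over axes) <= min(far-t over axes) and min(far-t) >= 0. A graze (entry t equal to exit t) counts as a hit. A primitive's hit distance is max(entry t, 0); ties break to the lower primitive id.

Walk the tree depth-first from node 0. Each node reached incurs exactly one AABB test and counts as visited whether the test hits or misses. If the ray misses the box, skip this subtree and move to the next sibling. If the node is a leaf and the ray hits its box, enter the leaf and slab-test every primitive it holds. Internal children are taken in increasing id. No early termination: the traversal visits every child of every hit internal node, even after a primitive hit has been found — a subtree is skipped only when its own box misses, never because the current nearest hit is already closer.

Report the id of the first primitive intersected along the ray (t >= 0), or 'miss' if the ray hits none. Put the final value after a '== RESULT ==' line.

Trace the traversal:
N0 x:[-8/3,32/3] y:[13/3,18] z:[-12,29] -> hit [13/3,32/3], descend [2, 4]
  N2 x:[7/3,32/3] y:[13/3,12] z:[-5,29] -> hit [13/3,32/3], descend [3, 6]
    N3 x:[7/3,32/3] y:[13/3,22/3] z:[-5,8] -> hit [13/3,22/3] leaf, test {P0(miss), P2(miss), P4(miss)}
    N6 x:[7/3,6] y:[20/3,12] z:[14,29] -> miss, prune
  N4 x:[-8/3,26/3] y:[34/3,18] z:[-12,26] -> miss, prune

Visited [0, 2, 3, 6, 4]. Tests: 5 box, 1 leaf. Nearest: miss.

== RESULT ==
miss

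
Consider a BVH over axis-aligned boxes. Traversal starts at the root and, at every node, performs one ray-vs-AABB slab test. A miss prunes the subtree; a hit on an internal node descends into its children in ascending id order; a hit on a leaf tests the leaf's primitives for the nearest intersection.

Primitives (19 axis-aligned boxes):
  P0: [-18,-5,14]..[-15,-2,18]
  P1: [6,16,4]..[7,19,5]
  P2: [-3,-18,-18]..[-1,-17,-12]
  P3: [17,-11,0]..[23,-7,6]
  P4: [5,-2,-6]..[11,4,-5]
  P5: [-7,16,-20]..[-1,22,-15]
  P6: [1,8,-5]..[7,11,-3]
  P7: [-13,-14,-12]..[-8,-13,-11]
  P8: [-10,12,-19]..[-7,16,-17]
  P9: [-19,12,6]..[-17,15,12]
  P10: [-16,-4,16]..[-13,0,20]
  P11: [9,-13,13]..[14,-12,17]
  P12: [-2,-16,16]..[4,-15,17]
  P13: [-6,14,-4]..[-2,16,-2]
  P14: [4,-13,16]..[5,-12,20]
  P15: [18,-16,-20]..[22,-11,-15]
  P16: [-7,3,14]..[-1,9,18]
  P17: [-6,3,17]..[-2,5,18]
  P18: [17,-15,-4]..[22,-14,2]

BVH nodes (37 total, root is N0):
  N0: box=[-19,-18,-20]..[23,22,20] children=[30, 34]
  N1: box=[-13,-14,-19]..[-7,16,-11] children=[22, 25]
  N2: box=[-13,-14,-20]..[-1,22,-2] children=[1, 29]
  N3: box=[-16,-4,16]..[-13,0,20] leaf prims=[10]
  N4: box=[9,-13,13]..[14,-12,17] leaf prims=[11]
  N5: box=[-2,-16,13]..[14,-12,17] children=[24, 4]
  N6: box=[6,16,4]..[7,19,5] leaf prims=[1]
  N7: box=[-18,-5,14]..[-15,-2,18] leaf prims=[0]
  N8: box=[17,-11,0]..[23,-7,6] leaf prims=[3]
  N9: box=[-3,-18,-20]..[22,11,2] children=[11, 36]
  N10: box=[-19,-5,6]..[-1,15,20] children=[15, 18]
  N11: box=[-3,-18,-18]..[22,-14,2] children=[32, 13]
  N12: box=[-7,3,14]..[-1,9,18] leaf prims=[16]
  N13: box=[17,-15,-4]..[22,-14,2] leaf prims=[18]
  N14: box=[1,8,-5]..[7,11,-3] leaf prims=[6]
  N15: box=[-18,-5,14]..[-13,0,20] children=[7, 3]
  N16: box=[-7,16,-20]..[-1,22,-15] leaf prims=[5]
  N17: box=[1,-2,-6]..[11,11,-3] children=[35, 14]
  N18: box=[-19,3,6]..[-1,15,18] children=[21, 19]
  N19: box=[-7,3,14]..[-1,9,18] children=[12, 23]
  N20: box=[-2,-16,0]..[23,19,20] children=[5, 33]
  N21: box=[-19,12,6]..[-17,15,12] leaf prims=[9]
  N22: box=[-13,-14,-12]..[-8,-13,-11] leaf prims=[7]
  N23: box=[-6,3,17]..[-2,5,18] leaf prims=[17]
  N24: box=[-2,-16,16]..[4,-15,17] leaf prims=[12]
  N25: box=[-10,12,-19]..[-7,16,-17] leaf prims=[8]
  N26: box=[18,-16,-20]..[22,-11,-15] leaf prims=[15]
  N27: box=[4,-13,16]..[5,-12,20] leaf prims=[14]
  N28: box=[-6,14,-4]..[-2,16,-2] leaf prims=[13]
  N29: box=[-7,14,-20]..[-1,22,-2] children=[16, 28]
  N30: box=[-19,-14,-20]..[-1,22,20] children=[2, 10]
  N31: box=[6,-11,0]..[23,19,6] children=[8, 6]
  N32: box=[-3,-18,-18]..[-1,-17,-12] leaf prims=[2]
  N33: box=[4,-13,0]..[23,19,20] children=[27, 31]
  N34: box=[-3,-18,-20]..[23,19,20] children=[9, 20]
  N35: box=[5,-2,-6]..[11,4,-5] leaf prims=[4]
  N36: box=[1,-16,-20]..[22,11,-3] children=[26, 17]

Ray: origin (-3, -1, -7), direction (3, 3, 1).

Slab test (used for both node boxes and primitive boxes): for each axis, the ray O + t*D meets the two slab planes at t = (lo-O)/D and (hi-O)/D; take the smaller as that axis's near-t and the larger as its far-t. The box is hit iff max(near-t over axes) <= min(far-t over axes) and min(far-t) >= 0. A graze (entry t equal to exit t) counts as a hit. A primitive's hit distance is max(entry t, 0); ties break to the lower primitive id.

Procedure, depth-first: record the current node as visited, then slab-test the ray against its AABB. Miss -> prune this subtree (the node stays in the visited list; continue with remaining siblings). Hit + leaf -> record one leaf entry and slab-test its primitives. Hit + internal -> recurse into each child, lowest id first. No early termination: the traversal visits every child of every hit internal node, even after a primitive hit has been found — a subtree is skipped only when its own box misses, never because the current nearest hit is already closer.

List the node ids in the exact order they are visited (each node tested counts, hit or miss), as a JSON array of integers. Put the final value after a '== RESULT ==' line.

Walk:
N0 x:[-16/3,26/3] y:[-17/3,23/3] z:[-13,27] -> hit [-16/3,23/3], descend [30, 34]
  N30 x:[-16/3,2/3] y:[-13/3,23/3] z:[-13,27] -> hit [-13/3,2/3], descend [2, 10]
    N2 x:[-10/3,2/3] y:[-13/3,23/3] z:[-13,5] -> hit [-10/3,2/3], descend [1, 29]
      N1 x:[-10/3,-4/3] y:[-13/3,17/3] z:[-12,-4] -> miss, prune
      N29 x:[-4/3,2/3] y:[5,23/3] z:[-13,5] -> miss, prune
    N10 x:[-16/3,2/3] y:[-4/3,16/3] z:[13,27] -> miss, prune
  N34 x:[0,26/3] y:[-17/3,20/3] z:[-13,27] -> hit [0,20/3], descend [9, 20]
    N9 x:[0,25/3] y:[-17/3,4] z:[-13,9] -> hit [0,4], descend [11, 36]
      N11 x:[0,25/3] y:[-17/3,-13/3] z:[-11,9] -> miss, prune
      N36 x:[4/3,25/3] y:[-5,4] z:[-13,4] -> hit [4/3,4], descend [17, 26]
        N17 x:[4/3,14/3] y:[-1/3,4] z:[1,4] -> hit [4/3,4], descend [14, 35]
          N14 x:[4/3,10/3] y:[3,4] z:[2,4] -> hit [3,10/3] leaf, test {P6@t=3}
          N35 x:[8/3,14/3] y:[-1/3,5/3] z:[1,2] -> miss, prune
        N26 x:[7,25/3] y:[-5,-10/3] z:[-13,-8] -> miss, prune
    N20 x:[1/3,26/3] y:[-5,20/3] z:[7,27] -> miss, prune

15 AABB tests over nodes [0, 30, 2, 1, 29, 10, 34, 9, 11, 36, 17, 14, 35, 26, 20]; 1 leaf entered; closest P6.

== RESULT ==
[0, 30, 2, 1, 29, 10, 34, 9, 11, 36, 17, 14, 35, 26, 20]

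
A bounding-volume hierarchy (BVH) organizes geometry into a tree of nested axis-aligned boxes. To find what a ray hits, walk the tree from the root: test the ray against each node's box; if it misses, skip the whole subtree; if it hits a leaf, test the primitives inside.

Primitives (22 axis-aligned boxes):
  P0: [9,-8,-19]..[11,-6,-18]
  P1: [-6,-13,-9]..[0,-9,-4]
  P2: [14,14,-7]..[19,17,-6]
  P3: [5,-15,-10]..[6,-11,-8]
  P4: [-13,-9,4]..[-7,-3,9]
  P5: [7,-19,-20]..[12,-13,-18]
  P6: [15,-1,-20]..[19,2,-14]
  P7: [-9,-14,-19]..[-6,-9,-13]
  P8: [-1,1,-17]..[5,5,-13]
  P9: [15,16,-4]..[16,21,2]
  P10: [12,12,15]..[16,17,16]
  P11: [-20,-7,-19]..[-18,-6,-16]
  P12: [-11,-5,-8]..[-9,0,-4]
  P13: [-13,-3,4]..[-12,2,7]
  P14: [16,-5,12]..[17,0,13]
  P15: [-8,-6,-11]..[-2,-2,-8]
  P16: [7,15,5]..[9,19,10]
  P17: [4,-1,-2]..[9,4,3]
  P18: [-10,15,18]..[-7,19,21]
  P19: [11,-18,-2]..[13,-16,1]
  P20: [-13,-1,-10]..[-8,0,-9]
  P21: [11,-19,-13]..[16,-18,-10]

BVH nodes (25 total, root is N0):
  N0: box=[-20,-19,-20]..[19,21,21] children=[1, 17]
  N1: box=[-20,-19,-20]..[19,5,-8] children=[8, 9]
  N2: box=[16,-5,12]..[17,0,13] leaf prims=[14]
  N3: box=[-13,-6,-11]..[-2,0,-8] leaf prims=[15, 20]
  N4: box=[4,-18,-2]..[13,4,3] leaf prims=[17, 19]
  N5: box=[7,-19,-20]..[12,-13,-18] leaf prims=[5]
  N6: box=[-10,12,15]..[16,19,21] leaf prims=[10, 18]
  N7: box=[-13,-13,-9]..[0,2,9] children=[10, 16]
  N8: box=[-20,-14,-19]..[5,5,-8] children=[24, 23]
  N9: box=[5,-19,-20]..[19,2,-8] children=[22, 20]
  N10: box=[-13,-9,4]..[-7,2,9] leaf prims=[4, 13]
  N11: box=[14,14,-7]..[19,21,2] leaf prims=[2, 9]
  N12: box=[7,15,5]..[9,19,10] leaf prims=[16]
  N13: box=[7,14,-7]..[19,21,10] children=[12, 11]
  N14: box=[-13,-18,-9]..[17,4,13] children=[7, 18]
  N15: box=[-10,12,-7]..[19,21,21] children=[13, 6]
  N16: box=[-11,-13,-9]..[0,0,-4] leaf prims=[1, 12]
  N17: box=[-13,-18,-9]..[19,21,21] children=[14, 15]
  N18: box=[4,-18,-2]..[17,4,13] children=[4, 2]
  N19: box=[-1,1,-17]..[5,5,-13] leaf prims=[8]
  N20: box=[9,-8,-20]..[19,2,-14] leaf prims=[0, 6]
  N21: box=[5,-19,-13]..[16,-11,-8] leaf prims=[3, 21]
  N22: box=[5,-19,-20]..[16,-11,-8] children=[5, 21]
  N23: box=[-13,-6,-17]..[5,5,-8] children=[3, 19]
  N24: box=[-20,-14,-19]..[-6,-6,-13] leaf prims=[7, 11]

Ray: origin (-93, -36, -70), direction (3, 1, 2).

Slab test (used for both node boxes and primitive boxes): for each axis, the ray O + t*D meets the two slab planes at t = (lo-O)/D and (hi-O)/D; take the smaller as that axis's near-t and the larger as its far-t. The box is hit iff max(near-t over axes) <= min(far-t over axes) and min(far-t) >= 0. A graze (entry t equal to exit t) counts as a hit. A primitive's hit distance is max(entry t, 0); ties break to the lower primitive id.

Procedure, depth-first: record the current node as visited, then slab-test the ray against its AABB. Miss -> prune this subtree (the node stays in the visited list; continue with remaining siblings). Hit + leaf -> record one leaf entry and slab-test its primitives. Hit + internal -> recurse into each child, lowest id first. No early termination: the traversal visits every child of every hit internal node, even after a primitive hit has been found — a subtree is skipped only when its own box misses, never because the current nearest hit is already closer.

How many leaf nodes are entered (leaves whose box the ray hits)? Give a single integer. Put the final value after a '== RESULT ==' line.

Trace the traversal:
N0 x:[73/3,112/3] y:[17,57] z:[25,91/2] -> hit [25,112/3], descend [1, 17]
  N1 x:[73/3,112/3] y:[17,41] z:[25,31] -> hit [25,31], descend [8, 9]
    N8 x:[73/3,98/3] y:[22,41] z:[51/2,31] -> hit [51/2,31], descend [23, 24]
      N23 x:[80/3,98/3] y:[30,41] z:[53/2,31] -> hit [30,31], descend [3, 19]
        N3 x:[80/3,91/3] y:[30,36] z:[59/2,31] -> hit [30,91/3] leaf, test {P15@t=30, P20(miss)}
        N19 x:[92/3,98/3] y:[37,41] z:[53/2,57/2] -> miss, prune
      N24 x:[73/3,29] y:[22,30] z:[51/2,57/2] -> hit [51/2,57/2] leaf, test {P7(miss), P11(miss)}
    N9 x:[98/3,112/3] y:[17,38] z:[25,31] -> miss, prune
  N17 x:[80/3,112/3] y:[18,57] z:[61/2,91/2] -> hit [61/2,112/3], descend [14, 15]
    N14 x:[80/3,110/3] y:[18,40] z:[61/2,83/2] -> hit [61/2,110/3], descend [7, 18]
      N7 x:[80/3,31] y:[23,38] z:[61/2,79/2] -> hit [61/2,31], descend [10, 16]
        N10 x:[80/3,86/3] y:[27,38] z:[37,79/2] -> miss, prune
        N16 x:[82/3,31] y:[23,36] z:[61/2,33] -> hit [61/2,31] leaf, test {P1(miss), P12(miss)}
      N18 x:[97/3,110/3] y:[18,40] z:[34,83/2] -> hit [34,110/3], descend [2, 4]
        N2 x:[109/3,110/3] y:[31,36] z:[41,83/2] -> miss, prune
        N4 x:[97/3,106/3] y:[18,40] z:[34,73/2] -> hit [34,106/3] leaf, test {P17(miss), P19(miss)}
    N15 x:[83/3,112/3] y:[48,57] z:[63/2,91/2] -> miss, prune

Visited [0, 1, 8, 23, 3, 19, 24, 9, 17, 14, 7, 10, 16, 18, 2, 4, 15]. Tests: 17 box, 4 leaf. Nearest: P15.

== RESULT ==
4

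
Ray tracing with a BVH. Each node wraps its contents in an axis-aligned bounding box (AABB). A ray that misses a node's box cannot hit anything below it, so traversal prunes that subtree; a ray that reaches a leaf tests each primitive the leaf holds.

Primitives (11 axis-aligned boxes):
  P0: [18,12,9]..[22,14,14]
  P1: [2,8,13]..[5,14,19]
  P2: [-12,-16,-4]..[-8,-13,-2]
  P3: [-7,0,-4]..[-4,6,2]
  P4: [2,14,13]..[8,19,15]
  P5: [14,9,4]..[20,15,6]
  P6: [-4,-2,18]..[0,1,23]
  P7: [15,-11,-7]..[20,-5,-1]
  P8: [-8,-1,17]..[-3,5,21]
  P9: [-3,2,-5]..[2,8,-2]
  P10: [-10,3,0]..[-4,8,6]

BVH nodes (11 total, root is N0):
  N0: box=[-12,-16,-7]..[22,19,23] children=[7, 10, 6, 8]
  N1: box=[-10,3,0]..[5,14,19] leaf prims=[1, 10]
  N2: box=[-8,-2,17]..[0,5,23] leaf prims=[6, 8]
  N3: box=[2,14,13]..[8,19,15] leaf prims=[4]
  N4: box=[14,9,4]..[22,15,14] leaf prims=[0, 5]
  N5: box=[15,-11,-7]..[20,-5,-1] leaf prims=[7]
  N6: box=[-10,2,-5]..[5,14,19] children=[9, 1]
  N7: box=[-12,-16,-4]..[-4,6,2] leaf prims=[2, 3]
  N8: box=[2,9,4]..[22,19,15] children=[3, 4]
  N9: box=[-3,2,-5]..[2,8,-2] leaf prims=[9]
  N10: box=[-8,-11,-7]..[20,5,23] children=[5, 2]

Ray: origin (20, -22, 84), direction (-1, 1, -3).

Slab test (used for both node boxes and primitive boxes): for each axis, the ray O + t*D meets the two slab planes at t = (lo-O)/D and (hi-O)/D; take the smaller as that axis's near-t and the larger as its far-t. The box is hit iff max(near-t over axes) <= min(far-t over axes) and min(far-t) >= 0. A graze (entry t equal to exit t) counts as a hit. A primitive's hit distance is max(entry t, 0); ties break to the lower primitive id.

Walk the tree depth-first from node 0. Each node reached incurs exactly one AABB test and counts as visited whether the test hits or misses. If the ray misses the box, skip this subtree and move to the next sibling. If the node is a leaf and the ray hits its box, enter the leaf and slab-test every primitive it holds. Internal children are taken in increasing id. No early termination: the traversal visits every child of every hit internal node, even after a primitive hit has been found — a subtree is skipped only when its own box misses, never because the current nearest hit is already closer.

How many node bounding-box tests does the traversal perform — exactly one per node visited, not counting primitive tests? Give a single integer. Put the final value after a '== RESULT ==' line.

Trace the traversal:
N0 x:[-2,32] y:[6,41] z:[61/3,91/3] -> hit [61/3,91/3], descend [6, 7, 8, 10]
  N6 x:[15,30] y:[24,36] z:[65/3,89/3] -> hit [24,89/3], descend [1, 9]
    N1 x:[15,30] y:[25,36] z:[65/3,28] -> hit [25,28] leaf, test {P1(miss), P10@t=26}
    N9 x:[18,23] y:[24,30] z:[86/3,89/3] -> miss, prune
  N7 x:[24,32] y:[6,28] z:[82/3,88/3] -> hit [82/3,28] leaf, test {P2(miss), P3(miss)}
  N8 x:[-2,18] y:[31,41] z:[23,80/3] -> miss, prune
  N10 x:[0,28] y:[11,27] z:[61/3,91/3] -> hit [61/3,27], descend [2, 5]
    N2 x:[20,28] y:[20,27] z:[61/3,67/3] -> hit [61/3,67/3] leaf, test {P6@t=61/3, P8(miss)}
    N5 x:[0,5] y:[11,17] z:[85/3,91/3] -> miss, prune

9 AABB tests over nodes [0, 6, 1, 9, 7, 8, 10, 2, 5]; 3 leaves entered; closest P6.

== RESULT ==
9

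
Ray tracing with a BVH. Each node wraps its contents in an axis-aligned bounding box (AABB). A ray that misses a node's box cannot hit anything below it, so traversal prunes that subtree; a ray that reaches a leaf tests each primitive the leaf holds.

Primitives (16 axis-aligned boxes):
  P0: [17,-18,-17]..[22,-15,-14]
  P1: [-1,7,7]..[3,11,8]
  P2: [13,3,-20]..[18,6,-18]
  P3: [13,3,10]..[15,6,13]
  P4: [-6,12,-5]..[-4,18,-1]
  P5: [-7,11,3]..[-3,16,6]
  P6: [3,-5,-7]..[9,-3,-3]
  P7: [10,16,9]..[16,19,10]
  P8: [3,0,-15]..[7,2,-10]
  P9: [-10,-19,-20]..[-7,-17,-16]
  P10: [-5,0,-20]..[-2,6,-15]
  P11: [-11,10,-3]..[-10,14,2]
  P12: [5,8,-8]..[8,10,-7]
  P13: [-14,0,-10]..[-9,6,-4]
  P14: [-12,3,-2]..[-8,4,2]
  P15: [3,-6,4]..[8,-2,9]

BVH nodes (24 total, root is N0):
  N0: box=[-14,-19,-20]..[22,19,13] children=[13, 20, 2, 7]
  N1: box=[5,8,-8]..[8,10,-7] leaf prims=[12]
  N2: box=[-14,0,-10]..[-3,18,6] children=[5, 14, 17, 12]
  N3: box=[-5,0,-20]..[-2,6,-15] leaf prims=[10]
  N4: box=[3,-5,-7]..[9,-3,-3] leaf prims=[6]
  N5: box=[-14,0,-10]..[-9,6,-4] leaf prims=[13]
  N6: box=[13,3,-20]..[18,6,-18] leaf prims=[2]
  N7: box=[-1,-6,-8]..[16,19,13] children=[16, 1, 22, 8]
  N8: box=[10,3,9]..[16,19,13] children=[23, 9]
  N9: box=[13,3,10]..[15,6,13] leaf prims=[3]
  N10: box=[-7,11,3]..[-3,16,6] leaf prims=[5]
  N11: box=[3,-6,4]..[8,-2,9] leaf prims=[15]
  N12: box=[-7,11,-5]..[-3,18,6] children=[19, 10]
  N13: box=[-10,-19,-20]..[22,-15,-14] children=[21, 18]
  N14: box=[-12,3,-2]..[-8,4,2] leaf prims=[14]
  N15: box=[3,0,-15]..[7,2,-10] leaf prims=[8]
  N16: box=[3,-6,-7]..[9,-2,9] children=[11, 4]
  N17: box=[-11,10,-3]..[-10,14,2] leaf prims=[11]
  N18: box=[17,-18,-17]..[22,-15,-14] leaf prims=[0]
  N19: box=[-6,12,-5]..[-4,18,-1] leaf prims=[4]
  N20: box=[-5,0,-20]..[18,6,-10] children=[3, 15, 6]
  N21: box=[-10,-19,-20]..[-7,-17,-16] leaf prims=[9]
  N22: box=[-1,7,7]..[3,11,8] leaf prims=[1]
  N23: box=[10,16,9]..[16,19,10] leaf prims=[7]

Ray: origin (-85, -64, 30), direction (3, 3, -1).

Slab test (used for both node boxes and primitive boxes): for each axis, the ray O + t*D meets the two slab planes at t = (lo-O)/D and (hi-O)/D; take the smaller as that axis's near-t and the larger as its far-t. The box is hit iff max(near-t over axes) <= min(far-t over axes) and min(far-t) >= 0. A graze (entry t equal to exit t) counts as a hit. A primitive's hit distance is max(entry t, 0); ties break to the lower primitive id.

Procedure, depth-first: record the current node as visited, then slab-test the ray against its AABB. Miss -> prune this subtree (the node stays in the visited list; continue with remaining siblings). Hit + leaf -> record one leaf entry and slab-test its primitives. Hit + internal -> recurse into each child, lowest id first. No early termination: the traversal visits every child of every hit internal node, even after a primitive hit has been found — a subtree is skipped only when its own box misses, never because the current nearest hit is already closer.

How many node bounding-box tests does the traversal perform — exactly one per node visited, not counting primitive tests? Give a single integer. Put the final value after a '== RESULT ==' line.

Walk:
N0 x:[71/3,107/3] y:[15,83/3] z:[17,50] -> hit [71/3,83/3], descend [2, 7, 13, 20]
  N2 x:[71/3,82/3] y:[64/3,82/3] z:[24,40] -> hit [24,82/3], descend [5, 12, 14, 17]
    N5 x:[71/3,76/3] y:[64/3,70/3] z:[34,40] -> miss, prune
    N12 x:[26,82/3] y:[25,82/3] z:[24,35] -> hit [26,82/3], descend [10, 19]
      N10 x:[26,82/3] y:[25,80/3] z:[24,27] -> hit [26,80/3] leaf, test {P5@t=26}
      N19 x:[79/3,27] y:[76/3,82/3] z:[31,35] -> miss, prune
    N14 x:[73/3,77/3] y:[67/3,68/3] z:[28,32] -> miss, prune
    N17 x:[74/3,25] y:[74/3,26] z:[28,33] -> miss, prune
  N7 x:[28,101/3] y:[58/3,83/3] z:[17,38] -> miss, prune
  N13 x:[25,107/3] y:[15,49/3] z:[44,50] -> miss, prune
  N20 x:[80/3,103/3] y:[64/3,70/3] z:[40,50] -> miss, prune

order=[0, 2, 5, 12, 10, 19, 14, 17, 7, 13, 20]  |boxes|=11  |leaves|=1  hit=P5

== RESULT ==
11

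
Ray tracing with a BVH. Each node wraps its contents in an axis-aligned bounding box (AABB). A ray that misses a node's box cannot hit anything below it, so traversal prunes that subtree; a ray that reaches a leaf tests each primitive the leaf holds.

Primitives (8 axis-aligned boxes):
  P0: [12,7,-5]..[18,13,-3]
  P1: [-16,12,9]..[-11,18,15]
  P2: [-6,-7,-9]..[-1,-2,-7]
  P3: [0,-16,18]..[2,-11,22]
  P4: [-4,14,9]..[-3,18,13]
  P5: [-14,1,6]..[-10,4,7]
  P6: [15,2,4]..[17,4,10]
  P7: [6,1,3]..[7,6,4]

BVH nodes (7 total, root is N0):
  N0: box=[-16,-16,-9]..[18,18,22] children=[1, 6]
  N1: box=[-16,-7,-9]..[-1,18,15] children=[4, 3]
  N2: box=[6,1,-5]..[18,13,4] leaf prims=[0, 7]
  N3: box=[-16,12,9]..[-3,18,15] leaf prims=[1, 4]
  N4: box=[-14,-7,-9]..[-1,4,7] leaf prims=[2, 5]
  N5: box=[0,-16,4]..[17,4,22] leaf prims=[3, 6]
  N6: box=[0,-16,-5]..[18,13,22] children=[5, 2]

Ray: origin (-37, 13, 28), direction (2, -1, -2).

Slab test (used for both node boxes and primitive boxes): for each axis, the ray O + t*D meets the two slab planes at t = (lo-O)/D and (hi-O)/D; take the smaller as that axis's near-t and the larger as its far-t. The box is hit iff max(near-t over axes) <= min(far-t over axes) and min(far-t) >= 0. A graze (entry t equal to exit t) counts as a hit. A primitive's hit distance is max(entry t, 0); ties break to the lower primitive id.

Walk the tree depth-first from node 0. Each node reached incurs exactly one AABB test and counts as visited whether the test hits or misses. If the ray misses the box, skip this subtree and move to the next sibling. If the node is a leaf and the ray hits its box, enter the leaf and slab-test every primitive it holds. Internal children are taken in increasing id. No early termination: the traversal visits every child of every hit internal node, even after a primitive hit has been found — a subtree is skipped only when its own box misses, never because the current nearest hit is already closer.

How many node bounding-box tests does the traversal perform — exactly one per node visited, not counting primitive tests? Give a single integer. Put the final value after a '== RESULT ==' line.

Trace the traversal:
N0 x:[21/2,55/2] y:[-5,29] z:[3,37/2] -> hit [21/2,37/2], descend [1, 6]
  N1 x:[21/2,18] y:[-5,20] z:[13/2,37/2] -> hit [21/2,18], descend [3, 4]
    N3 x:[21/2,17] y:[-5,1] z:[13/2,19/2] -> miss, prune
    N4 x:[23/2,18] y:[9,20] z:[21/2,37/2] -> hit [23/2,18] leaf, test {P2@t=35/2, P5(miss)}
  N6 x:[37/2,55/2] y:[0,29] z:[3,33/2] -> miss, prune

order=[0, 1, 3, 4, 6]  |boxes|=5  |leaves|=1  hit=P2

== RESULT ==
5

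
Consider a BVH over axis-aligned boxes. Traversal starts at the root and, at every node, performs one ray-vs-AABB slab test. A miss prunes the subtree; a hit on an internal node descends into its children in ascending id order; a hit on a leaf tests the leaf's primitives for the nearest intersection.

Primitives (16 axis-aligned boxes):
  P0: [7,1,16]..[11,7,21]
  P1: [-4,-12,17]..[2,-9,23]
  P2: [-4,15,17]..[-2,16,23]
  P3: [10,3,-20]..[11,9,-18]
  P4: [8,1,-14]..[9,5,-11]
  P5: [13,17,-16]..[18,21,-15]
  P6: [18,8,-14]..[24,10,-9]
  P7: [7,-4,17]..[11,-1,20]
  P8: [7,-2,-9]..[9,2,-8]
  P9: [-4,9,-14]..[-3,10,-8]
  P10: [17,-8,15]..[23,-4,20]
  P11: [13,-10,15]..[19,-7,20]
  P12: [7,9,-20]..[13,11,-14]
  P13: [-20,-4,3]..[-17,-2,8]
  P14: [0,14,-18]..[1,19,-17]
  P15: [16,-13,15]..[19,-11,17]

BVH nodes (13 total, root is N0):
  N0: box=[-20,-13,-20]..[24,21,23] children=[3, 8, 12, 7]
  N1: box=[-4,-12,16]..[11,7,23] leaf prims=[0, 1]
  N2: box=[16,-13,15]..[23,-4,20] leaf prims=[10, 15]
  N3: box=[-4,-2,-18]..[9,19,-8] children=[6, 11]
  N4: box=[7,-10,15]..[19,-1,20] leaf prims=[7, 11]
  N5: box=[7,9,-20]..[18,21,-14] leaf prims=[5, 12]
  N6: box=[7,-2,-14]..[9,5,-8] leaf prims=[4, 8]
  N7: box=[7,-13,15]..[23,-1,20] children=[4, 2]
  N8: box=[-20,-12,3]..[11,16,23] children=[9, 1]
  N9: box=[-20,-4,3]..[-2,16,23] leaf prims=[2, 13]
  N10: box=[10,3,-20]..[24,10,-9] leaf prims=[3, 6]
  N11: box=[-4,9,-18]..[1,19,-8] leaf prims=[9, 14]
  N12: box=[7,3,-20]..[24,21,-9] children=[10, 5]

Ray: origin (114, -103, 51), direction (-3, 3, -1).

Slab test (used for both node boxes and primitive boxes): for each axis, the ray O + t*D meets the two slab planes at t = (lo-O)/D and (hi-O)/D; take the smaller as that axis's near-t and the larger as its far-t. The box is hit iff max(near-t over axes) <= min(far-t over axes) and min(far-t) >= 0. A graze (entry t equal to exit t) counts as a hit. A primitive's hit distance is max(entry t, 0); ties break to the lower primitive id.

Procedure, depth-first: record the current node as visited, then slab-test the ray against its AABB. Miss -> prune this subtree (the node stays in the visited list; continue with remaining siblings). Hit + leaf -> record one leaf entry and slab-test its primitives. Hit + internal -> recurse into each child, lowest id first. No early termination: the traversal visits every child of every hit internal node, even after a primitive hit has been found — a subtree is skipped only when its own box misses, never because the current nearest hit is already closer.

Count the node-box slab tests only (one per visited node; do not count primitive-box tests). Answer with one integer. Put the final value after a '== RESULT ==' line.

Walk:
N0 x:[30,134/3] y:[30,124/3] z:[28,71] -> hit [30,124/3], descend [3, 7, 8, 12]
  N3 x:[35,118/3] y:[101/3,122/3] z:[59,69] -> miss, prune
  N7 x:[91/3,107/3] y:[30,34] z:[31,36] -> hit [31,34], descend [2, 4]
    N2 x:[91/3,98/3] y:[30,33] z:[31,36] -> hit [31,98/3] leaf, test {P10@t=95/3, P15(miss)}
    N4 x:[95/3,107/3] y:[31,34] z:[31,36] -> hit [95/3,34] leaf, test {P7(miss), P11@t=95/3}
  N8 x:[103/3,134/3] y:[91/3,119/3] z:[28,48] -> hit [103/3,119/3], descend [1, 9]
    N1 x:[103/3,118/3] y:[91/3,110/3] z:[28,35] -> hit [103/3,35] leaf, test {P0@t=104/3, P1(miss)}
    N9 x:[116/3,134/3] y:[33,119/3] z:[28,48] -> hit [116/3,119/3] leaf, test {P2(miss), P13(miss)}
  N12 x:[30,107/3] y:[106/3,124/3] z:[60,71] -> miss, prune

order=[0, 3, 7, 2, 4, 8, 1, 9, 12]  |boxes|=9  |leaves|=4  hit=P10

== RESULT ==
9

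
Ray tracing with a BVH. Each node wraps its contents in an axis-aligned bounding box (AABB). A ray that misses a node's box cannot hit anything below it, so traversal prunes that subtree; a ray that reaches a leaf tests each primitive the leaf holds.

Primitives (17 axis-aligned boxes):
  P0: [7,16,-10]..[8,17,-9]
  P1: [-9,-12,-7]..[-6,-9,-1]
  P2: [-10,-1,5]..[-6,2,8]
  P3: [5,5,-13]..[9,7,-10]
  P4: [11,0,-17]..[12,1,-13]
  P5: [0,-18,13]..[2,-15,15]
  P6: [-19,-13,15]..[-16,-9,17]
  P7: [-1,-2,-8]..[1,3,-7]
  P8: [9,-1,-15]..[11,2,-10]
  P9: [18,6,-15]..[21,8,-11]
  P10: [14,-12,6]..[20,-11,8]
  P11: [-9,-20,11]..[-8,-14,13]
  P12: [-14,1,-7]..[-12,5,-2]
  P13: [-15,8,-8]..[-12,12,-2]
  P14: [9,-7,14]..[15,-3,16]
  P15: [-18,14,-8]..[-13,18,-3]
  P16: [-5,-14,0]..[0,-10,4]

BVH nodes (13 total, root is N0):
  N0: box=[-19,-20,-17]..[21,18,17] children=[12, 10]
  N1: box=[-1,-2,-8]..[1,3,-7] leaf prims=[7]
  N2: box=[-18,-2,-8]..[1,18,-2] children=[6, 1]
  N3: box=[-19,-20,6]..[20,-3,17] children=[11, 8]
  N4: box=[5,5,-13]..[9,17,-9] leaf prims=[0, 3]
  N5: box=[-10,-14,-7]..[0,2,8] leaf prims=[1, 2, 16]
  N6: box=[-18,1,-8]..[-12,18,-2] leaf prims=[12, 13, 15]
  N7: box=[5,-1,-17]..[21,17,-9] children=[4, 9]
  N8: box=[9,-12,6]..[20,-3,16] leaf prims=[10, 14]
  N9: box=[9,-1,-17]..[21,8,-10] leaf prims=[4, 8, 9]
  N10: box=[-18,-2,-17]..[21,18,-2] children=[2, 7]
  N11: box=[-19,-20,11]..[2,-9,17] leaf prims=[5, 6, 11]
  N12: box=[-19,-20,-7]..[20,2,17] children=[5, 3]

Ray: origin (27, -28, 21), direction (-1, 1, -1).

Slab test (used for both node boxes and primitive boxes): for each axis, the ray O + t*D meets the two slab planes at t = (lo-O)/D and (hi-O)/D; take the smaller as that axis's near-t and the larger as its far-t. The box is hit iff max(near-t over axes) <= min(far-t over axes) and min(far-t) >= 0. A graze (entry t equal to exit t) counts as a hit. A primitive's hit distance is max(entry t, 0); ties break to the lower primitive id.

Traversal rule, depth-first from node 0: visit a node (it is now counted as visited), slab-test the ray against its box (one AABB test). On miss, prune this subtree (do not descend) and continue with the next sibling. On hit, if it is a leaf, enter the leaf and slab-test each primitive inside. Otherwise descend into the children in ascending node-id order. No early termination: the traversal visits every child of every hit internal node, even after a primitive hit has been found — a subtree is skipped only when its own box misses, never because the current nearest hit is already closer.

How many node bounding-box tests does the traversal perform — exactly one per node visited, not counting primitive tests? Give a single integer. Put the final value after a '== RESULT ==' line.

Walk:
N0 x:[6,46] y:[8,46] z:[4,38] -> hit [8,38], descend [10, 12]
  N10 x:[6,45] y:[26,46] z:[23,38] -> hit [26,38], descend [2, 7]
    N2 x:[26,45] y:[26,46] z:[23,29] -> hit [26,29], descend [1, 6]
      N1 x:[26,28] y:[26,31] z:[28,29] -> hit [28,28] leaf, test {P7@t=28}
      N6 x:[39,45] y:[29,46] z:[23,29] -> miss, prune
    N7 x:[6,22] y:[27,45] z:[30,38] -> miss, prune
  N12 x:[7,46] y:[8,30] z:[4,28] -> hit [8,28], descend [3, 5]
    N3 x:[7,46] y:[8,25] z:[4,15] -> hit [8,15], descend [8, 11]
      N8 x:[7,18] y:[16,25] z:[5,15] -> miss, prune
      N11 x:[25,46] y:[8,19] z:[4,10] -> miss, prune
    N5 x:[27,37] y:[14,30] z:[13,28] -> hit [27,28] leaf, test {P1(miss), P2(miss), P16(miss)}

Summary -> nodes [0, 10, 2, 1, 6, 7, 12, 3, 8, 11, 5]; box-tests=11; leaf-entries=2; first=P7

== RESULT ==
11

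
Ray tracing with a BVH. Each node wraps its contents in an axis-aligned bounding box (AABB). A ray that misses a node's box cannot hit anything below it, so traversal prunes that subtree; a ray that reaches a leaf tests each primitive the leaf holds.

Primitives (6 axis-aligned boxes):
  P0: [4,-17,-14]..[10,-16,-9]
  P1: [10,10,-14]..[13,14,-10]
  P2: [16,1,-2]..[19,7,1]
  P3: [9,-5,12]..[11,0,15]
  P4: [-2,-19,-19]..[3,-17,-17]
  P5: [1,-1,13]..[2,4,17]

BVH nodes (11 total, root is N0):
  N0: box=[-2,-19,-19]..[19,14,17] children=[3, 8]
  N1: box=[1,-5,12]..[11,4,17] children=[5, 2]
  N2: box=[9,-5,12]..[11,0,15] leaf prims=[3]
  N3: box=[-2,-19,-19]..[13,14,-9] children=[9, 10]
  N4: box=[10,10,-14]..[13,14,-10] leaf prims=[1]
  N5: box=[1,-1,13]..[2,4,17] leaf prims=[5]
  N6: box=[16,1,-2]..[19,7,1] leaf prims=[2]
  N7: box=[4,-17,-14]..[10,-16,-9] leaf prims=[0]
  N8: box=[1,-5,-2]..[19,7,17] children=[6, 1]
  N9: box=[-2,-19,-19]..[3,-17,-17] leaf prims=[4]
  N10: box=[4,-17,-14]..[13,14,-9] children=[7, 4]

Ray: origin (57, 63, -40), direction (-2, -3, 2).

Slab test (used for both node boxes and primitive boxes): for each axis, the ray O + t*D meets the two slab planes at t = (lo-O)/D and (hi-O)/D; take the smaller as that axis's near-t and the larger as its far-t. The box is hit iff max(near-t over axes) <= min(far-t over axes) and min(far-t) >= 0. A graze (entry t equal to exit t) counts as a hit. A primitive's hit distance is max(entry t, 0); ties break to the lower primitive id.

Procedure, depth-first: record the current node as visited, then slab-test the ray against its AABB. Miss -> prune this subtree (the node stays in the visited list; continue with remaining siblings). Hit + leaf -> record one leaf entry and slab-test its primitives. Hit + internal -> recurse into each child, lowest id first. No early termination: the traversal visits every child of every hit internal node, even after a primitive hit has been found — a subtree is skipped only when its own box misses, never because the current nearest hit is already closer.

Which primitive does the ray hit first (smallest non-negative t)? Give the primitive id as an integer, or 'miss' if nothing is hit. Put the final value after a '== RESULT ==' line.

Trace the traversal:
N0 x:[19,59/2] y:[49/3,82/3] z:[21/2,57/2] -> hit [19,82/3], descend [3, 8]
  N3 x:[22,59/2] y:[49/3,82/3] z:[21/2,31/2] -> miss, prune
  N8 x:[19,28] y:[56/3,68/3] z:[19,57/2] -> hit [19,68/3], descend [1, 6]
    N1 x:[23,28] y:[59/3,68/3] z:[26,57/2] -> miss, prune
    N6 x:[19,41/2] y:[56/3,62/3] z:[19,41/2] -> hit [19,41/2] leaf, test {P2@t=19}

Summary -> nodes [0, 3, 8, 1, 6]; box-tests=5; leaf-entries=1; first=P2

== RESULT ==
2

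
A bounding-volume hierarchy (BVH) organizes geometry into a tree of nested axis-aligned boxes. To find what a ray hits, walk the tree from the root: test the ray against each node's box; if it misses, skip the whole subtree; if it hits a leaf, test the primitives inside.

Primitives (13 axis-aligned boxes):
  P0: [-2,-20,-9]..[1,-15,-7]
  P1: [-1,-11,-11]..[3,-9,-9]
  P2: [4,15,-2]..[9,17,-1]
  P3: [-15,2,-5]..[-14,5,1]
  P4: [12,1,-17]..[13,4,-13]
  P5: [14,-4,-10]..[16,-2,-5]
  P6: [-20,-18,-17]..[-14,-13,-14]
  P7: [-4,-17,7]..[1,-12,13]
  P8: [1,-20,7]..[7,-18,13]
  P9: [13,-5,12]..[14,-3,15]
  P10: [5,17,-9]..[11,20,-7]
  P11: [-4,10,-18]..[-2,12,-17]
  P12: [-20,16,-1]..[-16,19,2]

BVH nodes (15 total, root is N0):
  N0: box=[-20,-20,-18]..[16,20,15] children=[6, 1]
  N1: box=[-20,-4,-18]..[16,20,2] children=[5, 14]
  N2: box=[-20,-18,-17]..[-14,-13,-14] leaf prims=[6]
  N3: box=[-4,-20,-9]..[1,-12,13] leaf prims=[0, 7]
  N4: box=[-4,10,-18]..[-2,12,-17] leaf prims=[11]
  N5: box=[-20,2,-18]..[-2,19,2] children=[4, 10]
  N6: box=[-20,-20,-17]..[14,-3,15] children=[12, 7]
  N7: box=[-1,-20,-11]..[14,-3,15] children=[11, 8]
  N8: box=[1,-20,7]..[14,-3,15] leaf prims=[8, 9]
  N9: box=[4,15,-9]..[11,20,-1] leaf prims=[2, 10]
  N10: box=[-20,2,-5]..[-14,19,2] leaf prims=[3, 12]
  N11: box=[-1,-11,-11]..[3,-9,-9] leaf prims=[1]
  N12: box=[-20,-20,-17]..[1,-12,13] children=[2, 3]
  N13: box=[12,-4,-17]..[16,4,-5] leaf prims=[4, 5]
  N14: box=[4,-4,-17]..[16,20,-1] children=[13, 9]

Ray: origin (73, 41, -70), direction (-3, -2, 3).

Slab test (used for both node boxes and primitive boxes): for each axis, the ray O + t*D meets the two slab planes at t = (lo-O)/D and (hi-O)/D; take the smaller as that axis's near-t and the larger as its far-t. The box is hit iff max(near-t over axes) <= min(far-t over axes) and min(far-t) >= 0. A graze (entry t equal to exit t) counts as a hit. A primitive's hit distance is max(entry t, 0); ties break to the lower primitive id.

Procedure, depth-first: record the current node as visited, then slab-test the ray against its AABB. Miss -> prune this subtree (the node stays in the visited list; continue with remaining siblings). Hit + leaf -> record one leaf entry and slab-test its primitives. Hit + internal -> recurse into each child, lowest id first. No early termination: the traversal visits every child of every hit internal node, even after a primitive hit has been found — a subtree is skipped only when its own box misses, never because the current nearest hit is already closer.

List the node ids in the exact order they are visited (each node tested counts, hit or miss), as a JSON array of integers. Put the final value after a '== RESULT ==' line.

Trace the traversal:
N0 x:[19,31] y:[21/2,61/2] z:[52/3,85/3] -> hit [19,85/3], descend [1, 6]
  N1 x:[19,31] y:[21/2,45/2] z:[52/3,24] -> hit [19,45/2], descend [5, 14]
    N5 x:[25,31] y:[11,39/2] z:[52/3,24] -> miss, prune
    N14 x:[19,23] y:[21/2,45/2] z:[53/3,23] -> hit [19,45/2], descend [9, 13]
      N9 x:[62/3,23] y:[21/2,13] z:[61/3,23] -> miss, prune
      N13 x:[19,61/3] y:[37/2,45/2] z:[53/3,65/3] -> hit [19,61/3] leaf, test {P4(miss), P5(miss)}
  N6 x:[59/3,31] y:[22,61/2] z:[53/3,85/3] -> hit [22,85/3], descend [7, 12]
    N7 x:[59/3,74/3] y:[22,61/2] z:[59/3,85/3] -> hit [22,74/3], descend [8, 11]
      N8 x:[59/3,24] y:[22,61/2] z:[77/3,85/3] -> miss, prune
      N11 x:[70/3,74/3] y:[25,26] z:[59/3,61/3] -> miss, prune
    N12 x:[24,31] y:[53/2,61/2] z:[53/3,83/3] -> hit [53/2,83/3], descend [2, 3]
      N2 x:[29,31] y:[27,59/2] z:[53/3,56/3] -> miss, prune
      N3 x:[24,77/3] y:[53/2,61/2] z:[61/3,83/3] -> miss, prune

order=[0, 1, 5, 14, 9, 13, 6, 7, 8, 11, 12, 2, 3]  |boxes|=13  |leaves|=1  hit=miss

== RESULT ==
[0, 1, 5, 14, 9, 13, 6, 7, 8, 11, 12, 2, 3]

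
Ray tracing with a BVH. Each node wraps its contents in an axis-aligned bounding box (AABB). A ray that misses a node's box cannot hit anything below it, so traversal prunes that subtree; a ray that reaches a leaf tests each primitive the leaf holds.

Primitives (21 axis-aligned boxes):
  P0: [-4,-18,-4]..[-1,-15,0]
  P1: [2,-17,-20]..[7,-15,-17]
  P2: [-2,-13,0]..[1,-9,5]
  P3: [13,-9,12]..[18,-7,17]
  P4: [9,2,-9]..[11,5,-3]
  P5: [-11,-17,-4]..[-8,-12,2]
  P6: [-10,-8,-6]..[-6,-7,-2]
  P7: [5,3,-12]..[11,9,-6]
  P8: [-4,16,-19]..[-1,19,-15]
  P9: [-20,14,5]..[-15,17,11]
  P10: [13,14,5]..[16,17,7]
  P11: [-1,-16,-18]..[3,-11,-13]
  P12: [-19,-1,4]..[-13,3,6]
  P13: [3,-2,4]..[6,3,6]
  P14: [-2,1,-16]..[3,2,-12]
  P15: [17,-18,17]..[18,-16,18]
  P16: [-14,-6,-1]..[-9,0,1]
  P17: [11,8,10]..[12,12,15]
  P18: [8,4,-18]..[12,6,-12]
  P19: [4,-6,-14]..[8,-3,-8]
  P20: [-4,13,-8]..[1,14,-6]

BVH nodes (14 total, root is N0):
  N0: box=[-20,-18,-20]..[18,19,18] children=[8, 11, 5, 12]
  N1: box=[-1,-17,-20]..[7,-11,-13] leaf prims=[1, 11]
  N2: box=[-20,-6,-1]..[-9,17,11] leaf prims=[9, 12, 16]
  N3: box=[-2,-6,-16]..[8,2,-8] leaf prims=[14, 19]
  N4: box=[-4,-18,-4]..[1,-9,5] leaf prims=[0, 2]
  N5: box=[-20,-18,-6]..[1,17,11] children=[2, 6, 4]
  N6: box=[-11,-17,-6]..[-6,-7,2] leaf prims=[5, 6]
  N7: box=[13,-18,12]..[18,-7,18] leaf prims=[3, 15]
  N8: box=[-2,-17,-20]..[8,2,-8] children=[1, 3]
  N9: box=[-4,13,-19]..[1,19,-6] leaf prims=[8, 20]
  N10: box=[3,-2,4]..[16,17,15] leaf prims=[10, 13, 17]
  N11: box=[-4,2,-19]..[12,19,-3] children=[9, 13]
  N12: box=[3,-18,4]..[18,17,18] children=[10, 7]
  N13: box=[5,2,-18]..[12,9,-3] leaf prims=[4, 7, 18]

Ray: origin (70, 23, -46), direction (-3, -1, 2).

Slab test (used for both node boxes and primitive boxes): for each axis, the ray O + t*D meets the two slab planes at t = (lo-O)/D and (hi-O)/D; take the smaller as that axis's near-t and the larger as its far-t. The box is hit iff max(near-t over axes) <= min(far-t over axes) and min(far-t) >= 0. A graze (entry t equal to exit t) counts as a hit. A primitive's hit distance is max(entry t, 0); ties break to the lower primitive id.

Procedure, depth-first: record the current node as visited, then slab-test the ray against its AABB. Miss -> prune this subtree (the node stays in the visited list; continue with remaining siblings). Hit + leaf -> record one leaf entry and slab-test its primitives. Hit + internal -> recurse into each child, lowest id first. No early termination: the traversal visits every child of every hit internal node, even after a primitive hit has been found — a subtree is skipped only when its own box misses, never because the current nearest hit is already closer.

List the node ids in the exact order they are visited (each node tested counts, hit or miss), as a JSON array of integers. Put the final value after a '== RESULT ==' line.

Walk:
N0 x:[52/3,30] y:[4,41] z:[13,32] -> hit [52/3,30], descend [5, 8, 11, 12]
  N5 x:[23,30] y:[6,41] z:[20,57/2] -> hit [23,57/2], descend [2, 4, 6]
    N2 x:[79/3,30] y:[6,29] z:[45/2,57/2] -> hit [79/3,57/2] leaf, test {P9(miss), P12(miss), P16(miss)}
    N4 x:[23,74/3] y:[32,41] z:[21,51/2] -> miss, prune
    N6 x:[76/3,27] y:[30,40] z:[20,24] -> miss, prune
  N8 x:[62/3,24] y:[21,40] z:[13,19] -> miss, prune
  N11 x:[58/3,74/3] y:[4,21] z:[27/2,43/2] -> hit [58/3,21], descend [9, 13]
    N9 x:[23,74/3] y:[4,10] z:[27/2,20] -> miss, prune
    N13 x:[58/3,65/3] y:[14,21] z:[14,43/2] -> hit [58/3,21] leaf, test {P4@t=59/3, P7@t=59/3, P18(miss)}
  N12 x:[52/3,67/3] y:[6,41] z:[25,32] -> miss, prune

order=[0, 5, 2, 4, 6, 8, 11, 9, 13, 12]  |boxes|=10  |leaves|=2  hit=P4

== RESULT ==
[0, 5, 2, 4, 6, 8, 11, 9, 13, 12]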